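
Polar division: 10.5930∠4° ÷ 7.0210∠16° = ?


r = 10.5930 / 7.0210 = 1.5088
theta = 4° - 16° = -12° = 348° (mod 360)

1.5088 cis(348°)


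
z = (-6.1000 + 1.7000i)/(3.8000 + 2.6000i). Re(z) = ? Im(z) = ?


Multiply by conjugate: (-6.1000 + 1.7000i)(3.8000 - 2.6000i) / (3.8^2 + 2.6^2)
Numerator real = -6.1*3.8 + 1.7*2.6 = -18.76
Numerator imag = 1.7*3.8 - (-6.1)*2.6 = 22.32
Denominator = 21.2
Re(z) = -18.76/21.2 = -0.8849
Im(z) = 22.32/21.2 = 1.0528

Re(z) = -0.8849, Im(z) = 1.0528


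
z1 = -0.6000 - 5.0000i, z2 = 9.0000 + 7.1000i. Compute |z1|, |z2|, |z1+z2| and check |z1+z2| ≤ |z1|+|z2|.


|z1| = sqrt((-0.6)^2 + (-5)^2) = sqrt(25.36) = 5.0359
|z2| = sqrt(9^2 + 7.1^2) = sqrt(131.41) = 11.4634
z1+z2 = 8.4000 + 2.1000i
|z1+z2| = sqrt(74.97) = 8.6585
|z1|+|z2| = 5.0359 + 11.4634 = 16.4993

|z1+z2| = 8.6585 ≤ |z1|+|z2| = 16.4993 (verified)


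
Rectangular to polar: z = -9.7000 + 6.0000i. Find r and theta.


r = sqrt(94.09+36) = sqrt(130.09) = 11.4057
theta = atan2(6, -9.7) = 148.2609 degrees

r = 11.4057, theta = 148.2609 degrees


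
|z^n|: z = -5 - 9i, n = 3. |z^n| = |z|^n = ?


|z| = sqrt(25+81) = sqrt(106) = 10.2956
|z^3| = |z|^3 = (sqrt(106))^3 = 106*sqrt(106)

|z^3| = 106*sqrt(106) ≈ 1091.3368


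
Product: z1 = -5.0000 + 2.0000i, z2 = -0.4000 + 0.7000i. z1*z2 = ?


Real = -5*(-0.4) - 2*0.7 = 2 - 1.4 = 0.6
Imag = -5*0.7 - (0.4)*2 = -3.5 - (0.8) = -4.3

0.6000 - 4.3000i


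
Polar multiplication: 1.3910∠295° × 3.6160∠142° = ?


r = 1.3910 * 3.6160 = 5.0299
theta = 295° + 142° = 437° = 77° (mod 360)

5.0299 cis(77°)


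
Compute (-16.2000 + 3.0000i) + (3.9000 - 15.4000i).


Real: -16.2 + 3.9 = -12.3
Imag: 3 - 15.4 = -12.4

-12.3000 - 12.4000i


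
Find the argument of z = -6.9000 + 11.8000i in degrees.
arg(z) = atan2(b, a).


Re = -6.9, Im = 11.8
arg = atan2(11.8, -6.9) = 120.3168 degrees

arg(z) = 120.3168 degrees


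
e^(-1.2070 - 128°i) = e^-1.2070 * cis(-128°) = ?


e^-1.2070 = 0.2991
cos(-128°) = -0.61566
sin(-128°) = -0.788
Real = 0.2991*(-0.61566) = -0.1841
Imag = 0.2991*(-0.788) = -0.2357

-0.1841 - 0.2357i


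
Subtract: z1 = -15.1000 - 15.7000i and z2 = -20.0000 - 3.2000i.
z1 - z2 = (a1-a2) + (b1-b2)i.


Real: -15.1 + 20 = 4.9
Imag: -15.7 + 3.2 = -12.5

4.9000 - 12.5000i


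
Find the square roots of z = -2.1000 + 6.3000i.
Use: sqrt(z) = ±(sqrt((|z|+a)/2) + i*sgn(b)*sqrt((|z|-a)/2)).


|z| = sqrt(4.41+39.69) = 6.6408
sqrt((|z|+a)/2) = sqrt((6.6408+(-2.1))/2) = sqrt(2.2704) = 1.5068
sqrt((|z|-a)/2) = sqrt((6.6408-(-2.1))/2) = sqrt(4.3704) = 2.0905

±(1.5068 + 2.0905i) i.e. 1.5068 + 2.0905i and -1.5068 - 2.0905i


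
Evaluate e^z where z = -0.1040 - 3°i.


e^-0.1040 = 0.9012
cos(-3°) = 0.99863
sin(-3°) = -0.05234
Real = 0.9012*0.99863 = 0.9000
Imag = 0.9012*(-0.05234) = -0.0472

0.9000 - 0.0472i


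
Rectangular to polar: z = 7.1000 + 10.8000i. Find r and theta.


r = sqrt(50.41+116.64) = sqrt(167.05) = 12.9248
theta = atan2(10.8, 7.1) = 56.6788 degrees

r = 12.9248, theta = 56.6788 degrees


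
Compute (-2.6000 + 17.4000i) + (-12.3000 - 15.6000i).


Real: -2.6 - 12.3 = -14.9
Imag: 17.4 - 15.6 = 1.8

-14.9000 + 1.8000i


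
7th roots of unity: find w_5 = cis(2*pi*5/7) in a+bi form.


Angle = 360*5/7 = 257.1429°
a = cos(257.1429°) = -0.2225
b = sin(257.1429°) = -0.9749

-0.2225 - 0.9749i


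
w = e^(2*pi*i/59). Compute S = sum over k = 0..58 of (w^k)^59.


The roots are w_k = w^k with w = e^(2*pi*i/59), and (w^k)^59 = (w^59)^k.
So S = 1 + u + u^2 + ... + u^(58) with u = w^59.
59 = 1*59 + 0, so 59 is a multiple of 59 and u = (w^59)^1 = 1.
Every one of the 59 terms equals 1: S = 59

S = 59


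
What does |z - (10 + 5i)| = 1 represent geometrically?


|z - z0| = r is a circle with center z0 and radius r.
Center = (10, 5), radius = 1

Circle with center (10, 5) and radius 1


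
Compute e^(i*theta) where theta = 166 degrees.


cos(166°) = -0.9703
sin(166°) = 0.2419

e^(i*166°) = -0.9703 + 0.2419i


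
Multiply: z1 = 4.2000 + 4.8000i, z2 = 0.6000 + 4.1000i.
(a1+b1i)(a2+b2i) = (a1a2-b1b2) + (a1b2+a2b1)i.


Real = 4.2*0.6 - 4.8*4.1 = 2.52 - 19.68 = -17.16
Imag = 4.2*4.1 + 0.6*4.8 = 17.22 + 2.88 = 20.1

-17.1600 + 20.1000i


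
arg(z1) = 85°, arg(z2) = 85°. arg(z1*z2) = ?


arg(z1*z2) = 85° + 85° = 170°
Normalized to (-180°, 180°]: 170°

170°


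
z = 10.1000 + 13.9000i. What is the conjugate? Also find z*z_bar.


z_bar = 10.1000 - 13.9000i
z*z_bar = 10.1^2 + 13.9^2 = 102.01 + 193.21 = 295.22

z_bar = 10.1000 - 13.9000i, z*z_bar = 295.22


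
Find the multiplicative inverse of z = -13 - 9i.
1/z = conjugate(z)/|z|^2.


|z|^2 = 169+81 = 250
1/z = (-13 + 9i)/250

1/z = -0.0520 + 0.0360i


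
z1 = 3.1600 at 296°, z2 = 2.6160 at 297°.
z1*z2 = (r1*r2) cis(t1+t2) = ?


r = 3.1600 * 2.6160 = 8.2666
theta = 296° + 297° = 593° = 233° (mod 360)

8.2666 cis(233°)


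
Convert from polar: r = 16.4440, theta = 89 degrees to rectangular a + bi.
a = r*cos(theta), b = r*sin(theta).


a = 16.4440*cos(89°) = 16.4440*0.017452 = 0.2870
b = 16.4440*sin(89°) = 16.4440*0.99985 = 16.4415

0.2870 + 16.4415i


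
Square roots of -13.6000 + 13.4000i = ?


|z| = sqrt(184.96+179.56) = 19.0924
sqrt((|z|+a)/2) = sqrt((19.0924+(-13.6))/2) = sqrt(2.7462) = 1.6572
sqrt((|z|-a)/2) = sqrt((19.0924-(-13.6))/2) = sqrt(16.3462) = 4.0430

±(1.6572 + 4.0430i) i.e. 1.6572 + 4.0430i and -1.6572 - 4.0430i


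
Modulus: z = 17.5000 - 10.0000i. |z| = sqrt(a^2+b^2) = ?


|z| = sqrt(17.5^2 + (-10)^2) = sqrt(306.25 + 100) = sqrt(406.25) = 20.1556

|z| = 20.1556


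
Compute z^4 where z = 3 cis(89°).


r^4 = 3^4 = 81
n*theta = 4*89° = 356° = 356° (mod 360)
a = 81*cos(356°) = 80.8027
b = 81*sin(356°) = -5.6503

81 cis(356°) = 80.8027 - 5.6503i


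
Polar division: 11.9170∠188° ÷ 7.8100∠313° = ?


r = 11.9170 / 7.8100 = 1.5259
theta = 188° - 313° = -125° = 235° (mod 360)

1.5259 cis(235°)


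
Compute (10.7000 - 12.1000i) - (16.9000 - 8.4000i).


Real: 10.7 - 16.9 = -6.2
Imag: -12.1 + 8.4 = -3.7

-6.2000 - 3.7000i


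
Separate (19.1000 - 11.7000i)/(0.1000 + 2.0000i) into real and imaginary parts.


Multiply by conjugate: (19.1000 - 11.7000i)(0.1000 - 2.0000i) / (0.1^2 + 2^2)
Numerator real = 19.1*0.1 - (11.7)*2 = -21.49
Numerator imag = -11.7*0.1 - 19.1*2 = -39.37
Denominator = 4.01
Re(z) = -21.49/4.01 = -5.3591
Im(z) = -39.37/4.01 = -9.8180

Re(z) = -5.3591, Im(z) = -9.8180


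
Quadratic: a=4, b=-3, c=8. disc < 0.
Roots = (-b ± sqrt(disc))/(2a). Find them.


disc = (-3)^2 - 4*4*8 = 9 - 128 = -119
sqrt(|disc|) = sqrt(119) = 10.9087
Real part = 3/(2*4) = 0.3750
Imag part = 10.9087/(2*4) = 1.3636

0.3750 ± 1.3636i


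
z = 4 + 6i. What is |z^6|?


|z| = sqrt(16+36) = sqrt(52) = 7.2111
|z^6| = |z|^6 = (sqrt(52))^6 = 52^3 = 140608

|z^6| = 140608


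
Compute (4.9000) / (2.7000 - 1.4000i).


Conjugate of z2 = 2.7000 + 1.4000i
Numerator: (4.9000)(2.7000 + 1.4000i) = 13.2300 + 6.8600i
Denominator: 2.7^2 + (-1.4)^2 = 9.25
Result = (13.2300 + 6.8600i)/9.25

1.4303 + 0.7416i


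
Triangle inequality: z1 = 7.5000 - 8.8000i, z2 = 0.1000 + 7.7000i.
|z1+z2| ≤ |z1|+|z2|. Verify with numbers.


|z1| = sqrt(7.5^2 + (-8.8)^2) = sqrt(133.69) = 11.5624
|z2| = sqrt(0.1^2 + 7.7^2) = sqrt(59.3) = 7.7006
z1+z2 = 7.6000 - 1.1000i
|z1+z2| = sqrt(58.97) = 7.6792
|z1|+|z2| = 11.5624 + 7.7006 = 19.2630

|z1+z2| = 7.6792 ≤ |z1|+|z2| = 19.2630 (verified)


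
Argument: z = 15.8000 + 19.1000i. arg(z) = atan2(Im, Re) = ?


Re = 15.8, Im = 19.1
arg = atan2(19.1, 15.8) = 50.4016 degrees

arg(z) = 50.4016 degrees


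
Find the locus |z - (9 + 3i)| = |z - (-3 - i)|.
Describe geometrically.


Equal distances means the locus is the perpendicular bisector of z1 and z2.
Midpoint = ((9+(-3))/2, (3+(-1))/2) = (3.0000, 1.0000)

Perpendicular bisector through (3.0000, 1.0000)


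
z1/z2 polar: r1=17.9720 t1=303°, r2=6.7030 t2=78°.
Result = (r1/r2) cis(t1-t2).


r = 17.9720 / 6.7030 = 2.6812
theta = 303° - 78° = 225° = 225° (mod 360)

2.6812 cis(225°)


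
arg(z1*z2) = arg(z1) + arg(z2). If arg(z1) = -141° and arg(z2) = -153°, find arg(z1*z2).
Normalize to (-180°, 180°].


arg(z1*z2) = -141° - 153° = -294°
Normalized to (-180°, 180°]: 66°

66°


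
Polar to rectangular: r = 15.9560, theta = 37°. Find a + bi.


a = 15.9560*cos(37°) = 15.9560*0.798636 = 12.7430
b = 15.9560*sin(37°) = 15.9560*0.60182 = 9.6026

12.7430 + 9.6026i


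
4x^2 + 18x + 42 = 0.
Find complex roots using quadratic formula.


disc = 18^2 - 4*4*42 = 324 - 672 = -348
sqrt(|disc|) = sqrt(348) = 18.6548
Real part = -18/(2*4) = -2.2500
Imag part = 18.6548/(2*4) = 2.3318

-2.2500 ± 2.3318i


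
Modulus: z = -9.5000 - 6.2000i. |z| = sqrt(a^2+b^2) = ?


|z| = sqrt((-9.5)^2 + (-6.2)^2) = sqrt(90.25 + 38.44) = sqrt(128.69) = 11.3442

|z| = 11.3442


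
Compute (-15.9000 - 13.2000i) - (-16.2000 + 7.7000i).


Real: -15.9 + 16.2 = 0.3
Imag: -13.2 - 7.7 = -20.9

0.3000 - 20.9000i


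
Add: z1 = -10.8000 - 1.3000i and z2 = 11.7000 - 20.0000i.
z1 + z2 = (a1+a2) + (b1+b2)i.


Real: -10.8 + 11.7 = 0.9
Imag: -1.3 - 20 = -21.3

0.9000 - 21.3000i


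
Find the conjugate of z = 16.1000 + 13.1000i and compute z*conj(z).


z_bar = 16.1000 - 13.1000i
z*z_bar = 16.1^2 + 13.1^2 = 259.21 + 171.61 = 430.82

z_bar = 16.1000 - 13.1000i, z*z_bar = 430.82


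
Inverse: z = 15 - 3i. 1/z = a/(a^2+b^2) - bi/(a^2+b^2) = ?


|z|^2 = 225+9 = 234
1/z = (15 + 3i)/234

1/z = 0.0641 + 0.0128i


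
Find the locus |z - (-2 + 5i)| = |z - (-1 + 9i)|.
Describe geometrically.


Equal distances means the locus is the perpendicular bisector of z1 and z2.
Midpoint = ((-2+(-1))/2, (5+9)/2) = (-1.5000, 7.0000)

Perpendicular bisector through (-1.5000, 7.0000)


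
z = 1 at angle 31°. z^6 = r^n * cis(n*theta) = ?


r^6 = 1^6 = 1
n*theta = 6*31° = 186° = 186° (mod 360)
a = 1*cos(186°) = -0.9945
b = 1*sin(186°) = -0.1045

1 cis(186°) = -0.9945 - 0.1045i


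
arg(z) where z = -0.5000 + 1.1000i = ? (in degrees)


Re = -0.5, Im = 1.1
arg = atan2(1.1, -0.5) = 114.4440 degrees

arg(z) = 114.4440 degrees


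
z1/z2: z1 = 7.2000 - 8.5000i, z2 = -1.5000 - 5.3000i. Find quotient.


Conjugate of z2 = -1.5000 + 5.3000i
Numerator: (7.2000 - 8.5000i)(-1.5000 + 5.3000i) = 34.2500 + 50.9100i
Denominator: (-1.5)^2 + (-5.3)^2 = 30.34
Result = (34.2500 + 50.9100i)/30.34

1.1289 + 1.6780i


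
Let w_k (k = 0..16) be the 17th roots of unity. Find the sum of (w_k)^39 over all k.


The roots are w_k = w^k with w = e^(2*pi*i/17), and (w^k)^39 = (w^39)^k.
So S = 1 + u + u^2 + ... + u^(16) with u = w^39.
39 = 2*17 + 5, so 39 is not a multiple of 17: u = (w^17)^2 * w^5 = w^5 ≠ 1 (w is a primitive 17th root), while u^17 = (w^17)^39 = 1.
Geometric series: S = (1 - u^17)/(1 - u) = (1 - 1)/(1 - u) = 0

S = 0


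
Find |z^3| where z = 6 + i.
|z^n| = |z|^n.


|z| = sqrt(36+1) = sqrt(37) = 6.0828
|z^3| = |z|^3 = (sqrt(37))^3 = 37*sqrt(37)

|z^3| = 37*sqrt(37) ≈ 225.0622


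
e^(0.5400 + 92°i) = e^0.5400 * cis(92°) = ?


e^0.5400 = 1.7160
cos(92°) = -0.0349
sin(92°) = 0.9994
Real = 1.7160*(-0.0349) = -0.0599
Imag = 1.7160*0.9994 = 1.7150

-0.0599 + 1.7150i


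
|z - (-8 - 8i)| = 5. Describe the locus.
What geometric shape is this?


|z - z0| = r is a circle with center z0 and radius r.
Center = (-8, -8), radius = 5

Circle with center (-8, -8) and radius 5


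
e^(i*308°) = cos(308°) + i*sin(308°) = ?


cos(308°) = 0.6157
sin(308°) = -0.7880

e^(i*308°) = 0.6157 - 0.7880i


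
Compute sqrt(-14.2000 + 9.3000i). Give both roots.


|z| = sqrt(201.64+86.49) = 16.9744
sqrt((|z|+a)/2) = sqrt((16.9744+(-14.2))/2) = sqrt(1.3872) = 1.1778
sqrt((|z|-a)/2) = sqrt((16.9744-(-14.2))/2) = sqrt(15.5872) = 3.9481

±(1.1778 + 3.9481i) i.e. 1.1778 + 3.9481i and -1.1778 - 3.9481i


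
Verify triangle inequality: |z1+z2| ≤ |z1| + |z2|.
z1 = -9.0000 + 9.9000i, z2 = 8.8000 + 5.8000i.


|z1| = sqrt((-9)^2 + 9.9^2) = sqrt(179.01) = 13.3795
|z2| = sqrt(8.8^2 + 5.8^2) = sqrt(111.08) = 10.5394
z1+z2 = -0.2000 + 15.7000i
|z1+z2| = sqrt(246.53) = 15.7013
|z1|+|z2| = 13.3795 + 10.5394 = 23.9189

|z1+z2| = 15.7013 ≤ |z1|+|z2| = 23.9189 (verified)


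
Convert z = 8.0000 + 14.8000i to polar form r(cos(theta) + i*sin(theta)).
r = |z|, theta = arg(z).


r = sqrt(64+219.04) = sqrt(283.04) = 16.8238
theta = atan2(14.8, 8) = 61.6070 degrees

r = 16.8238, theta = 61.6070 degrees


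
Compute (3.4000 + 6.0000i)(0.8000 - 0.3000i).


Real = 3.4*0.8 - 6*(-0.3) = 2.72 - (-1.8) = 4.52
Imag = 3.4*(-0.3) + 0.8*6 = -1.02 + 4.8 = 3.78

4.5200 + 3.7800i


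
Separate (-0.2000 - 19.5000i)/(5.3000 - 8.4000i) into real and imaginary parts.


Multiply by conjugate: (-0.2000 - 19.5000i)(5.3000 + 8.4000i) / (5.3^2 + (-8.4)^2)
Numerator real = -0.2*5.3 - (19.5)*(-8.4) = 162.74
Numerator imag = -19.5*5.3 - (-0.2)*(-8.4) = -105.03
Denominator = 98.65
Re(z) = 162.74/98.65 = 1.6497
Im(z) = -105.03/98.65 = -1.0647

Re(z) = 1.6497, Im(z) = -1.0647


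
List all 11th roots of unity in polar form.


The 11th roots of unity are cis(360k/11°) for k=0..10
Angle step = 360/11 = 32.7273°
Primitive root: cis(32.7273°)
Primitive root = 0.8413 + 0.5406i

11 roots at angles: 0°, 32.7273°, 65.4545°, 98.1818°, 130.9091°, 163.6364°, 196.3636°, 229.0909°, 261.8182°, 294.5455°, 327.2727°


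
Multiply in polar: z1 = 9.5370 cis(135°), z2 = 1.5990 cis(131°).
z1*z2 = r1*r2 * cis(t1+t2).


r = 9.5370 * 1.5990 = 15.2497
theta = 135° + 131° = 266° = 266° (mod 360)

15.2497 cis(266°)


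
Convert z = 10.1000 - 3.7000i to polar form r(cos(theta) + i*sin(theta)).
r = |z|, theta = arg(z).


r = sqrt(102.01+13.69) = sqrt(115.7) = 10.7564
theta = atan2(-3.7, 10.1) = -20.1196 degrees

r = 10.7564, theta = -20.1196 degrees


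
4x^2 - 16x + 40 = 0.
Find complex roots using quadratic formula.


disc = (-16)^2 - 4*4*40 = 256 - 640 = -384
sqrt(|disc|) = sqrt(384) = 19.5959
Real part = 16/(2*4) = 2.0000
Imag part = 19.5959/(2*4) = 2.4495

2.0000 ± 2.4495i


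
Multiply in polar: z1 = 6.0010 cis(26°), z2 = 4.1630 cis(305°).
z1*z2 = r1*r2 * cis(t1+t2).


r = 6.0010 * 4.1630 = 24.9822
theta = 26° + 305° = 331° = 331° (mod 360)

24.9822 cis(331°)


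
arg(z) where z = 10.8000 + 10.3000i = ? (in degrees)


Re = 10.8, Im = 10.3
arg = atan2(10.3, 10.8) = 43.6425 degrees

arg(z) = 43.6425 degrees


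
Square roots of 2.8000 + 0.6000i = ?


|z| = sqrt(7.84+0.36) = 2.8636
sqrt((|z|+a)/2) = sqrt((2.8636+2.8)/2) = sqrt(2.8318) = 1.6828
sqrt((|z|-a)/2) = sqrt((2.8636-2.8)/2) = sqrt(0.0318) = 0.1783

±(1.6828 + 0.1783i) i.e. 1.6828 + 0.1783i and -1.6828 - 0.1783i


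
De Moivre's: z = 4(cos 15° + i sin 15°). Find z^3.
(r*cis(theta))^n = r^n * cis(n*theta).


r^3 = 4^3 = 64
n*theta = 3*15° = 45° = 45° (mod 360)
a = 64*cos(45°) = 45.2548
b = 64*sin(45°) = 45.2548

64 cis(45°) = 45.2548 + 45.2548i


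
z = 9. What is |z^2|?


|z| = sqrt(81+0) = sqrt(81) = 9
|z^2| = |z|^2 = 9^2 = 81

|z^2| = 81


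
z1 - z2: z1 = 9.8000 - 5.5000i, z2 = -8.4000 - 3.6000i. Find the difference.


Real: 9.8 + 8.4 = 18.2
Imag: -5.5 + 3.6 = -1.9

18.2000 - 1.9000i


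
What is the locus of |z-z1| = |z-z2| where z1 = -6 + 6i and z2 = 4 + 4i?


Equal distances means the locus is the perpendicular bisector of z1 and z2.
Midpoint = ((-6+4)/2, (6+4)/2) = (-1.0000, 5.0000)

Perpendicular bisector through (-1.0000, 5.0000)


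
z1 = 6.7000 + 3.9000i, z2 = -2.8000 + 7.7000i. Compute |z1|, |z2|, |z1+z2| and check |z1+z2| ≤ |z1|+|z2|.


|z1| = sqrt(6.7^2 + 3.9^2) = sqrt(60.1) = 7.7524
|z2| = sqrt((-2.8)^2 + 7.7^2) = sqrt(67.13) = 8.1933
z1+z2 = 3.9000 + 11.6000i
|z1+z2| = sqrt(149.77) = 12.2381
|z1|+|z2| = 7.7524 + 8.1933 = 15.9457

|z1+z2| = 12.2381 ≤ |z1|+|z2| = 15.9457 (verified)


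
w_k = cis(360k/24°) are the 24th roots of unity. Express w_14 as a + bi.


Angle = 360*14/24 = 210°
a = cos(210°) = -0.8660
b = sin(210°) = -0.5000

-0.8660 - 0.5000i


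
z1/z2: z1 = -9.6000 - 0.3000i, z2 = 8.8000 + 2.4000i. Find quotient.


Conjugate of z2 = 8.8000 - 2.4000i
Numerator: (-9.6000 - 0.3000i)(8.8000 - 2.4000i) = -85.2000 + 20.4000i
Denominator: 8.8^2 + 2.4^2 = 83.2
Result = (-85.2000 + 20.4000i)/83.2

-1.0240 + 0.2452i


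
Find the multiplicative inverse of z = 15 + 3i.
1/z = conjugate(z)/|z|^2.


|z|^2 = 225+9 = 234
1/z = (15 - 3i)/234

1/z = 0.0641 - 0.0128i


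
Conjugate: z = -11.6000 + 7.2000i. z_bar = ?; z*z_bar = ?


z_bar = -11.6000 - 7.2000i
z*z_bar = (-11.6)^2 + 7.2^2 = 134.56 + 51.84 = 186.4

z_bar = -11.6000 - 7.2000i, z*z_bar = 186.4


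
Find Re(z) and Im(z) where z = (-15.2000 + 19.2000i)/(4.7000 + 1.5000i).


Multiply by conjugate: (-15.2000 + 19.2000i)(4.7000 - 1.5000i) / (4.7^2 + 1.5^2)
Numerator real = -15.2*4.7 + 19.2*1.5 = -42.64
Numerator imag = 19.2*4.7 - (-15.2)*1.5 = 113.04
Denominator = 24.34
Re(z) = -42.64/24.34 = -1.7518
Im(z) = 113.04/24.34 = 4.6442

Re(z) = -1.7518, Im(z) = 4.6442


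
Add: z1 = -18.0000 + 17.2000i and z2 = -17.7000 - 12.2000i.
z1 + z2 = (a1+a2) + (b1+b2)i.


Real: -18 - 17.7 = -35.7
Imag: 17.2 - 12.2 = 5

-35.7000 + 5.0000i


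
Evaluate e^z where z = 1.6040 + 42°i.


e^1.6040 = 4.9729
cos(42°) = 0.74314
sin(42°) = 0.66913
Real = 4.9729*0.74314 = 3.6956
Imag = 4.9729*0.66913 = 3.3275

3.6956 + 3.3275i


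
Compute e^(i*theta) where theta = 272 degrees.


cos(272°) = 0.0349
sin(272°) = -0.9994

e^(i*272°) = 0.0349 - 0.9994i


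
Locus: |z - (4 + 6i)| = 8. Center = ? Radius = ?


|z - z0| = r is a circle with center z0 and radius r.
Center = (4, 6), radius = 8

Circle with center (4, 6) and radius 8


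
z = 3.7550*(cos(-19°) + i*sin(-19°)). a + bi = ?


a = 3.7550*cos(-19°) = 3.7550*0.9455 = 3.5504
b = 3.7550*sin(-19°) = 3.7550*(-0.32557) = -1.2225

3.5504 - 1.2225i


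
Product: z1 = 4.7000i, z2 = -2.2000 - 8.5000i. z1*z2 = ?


Real = 0*(-2.2) - 4.7*(-8.5) = 0 - (-39.95) = 39.95
Imag = 0*(-8.5) - (2.2)*4.7 = 0 - (10.34) = -10.34

39.9500 - 10.3400i


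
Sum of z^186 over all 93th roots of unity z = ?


The roots are w_k = w^k with w = e^(2*pi*i/93), and (w^k)^186 = (w^186)^k.
So S = 1 + u + u^2 + ... + u^(92) with u = w^186.
186 = 2*93 + 0, so 186 is a multiple of 93 and u = (w^93)^2 = 1.
Every one of the 93 terms equals 1: S = 93

S = 93


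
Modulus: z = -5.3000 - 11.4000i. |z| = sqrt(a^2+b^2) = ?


|z| = sqrt((-5.3)^2 + (-11.4)^2) = sqrt(28.09 + 129.96) = sqrt(158.05) = 12.5718

|z| = 12.5718


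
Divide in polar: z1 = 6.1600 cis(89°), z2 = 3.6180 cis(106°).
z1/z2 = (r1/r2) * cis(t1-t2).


r = 6.1600 / 3.6180 = 1.7026
theta = 89° - 106° = -17° = 343° (mod 360)

1.7026 cis(343°)


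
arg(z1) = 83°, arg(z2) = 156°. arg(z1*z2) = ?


arg(z1*z2) = 83° + 156° = 239°
Normalized to (-180°, 180°]: -121°

-121°


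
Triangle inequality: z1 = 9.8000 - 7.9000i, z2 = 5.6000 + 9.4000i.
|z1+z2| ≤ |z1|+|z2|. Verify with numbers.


|z1| = sqrt(9.8^2 + (-7.9)^2) = sqrt(158.45) = 12.5877
|z2| = sqrt(5.6^2 + 9.4^2) = sqrt(119.72) = 10.9417
z1+z2 = 15.4000 + 1.5000i
|z1+z2| = sqrt(239.41) = 15.4729
|z1|+|z2| = 12.5877 + 10.9417 = 23.5294

|z1+z2| = 15.4729 ≤ |z1|+|z2| = 23.5294 (verified)


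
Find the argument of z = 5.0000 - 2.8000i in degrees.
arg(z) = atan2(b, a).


Re = 5, Im = -2.8
arg = atan2(-2.8, 5) = -29.2488 degrees

arg(z) = -29.2488 degrees


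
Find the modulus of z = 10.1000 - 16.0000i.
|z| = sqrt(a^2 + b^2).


|z| = sqrt(10.1^2 + (-16)^2) = sqrt(102.01 + 256) = sqrt(358.01) = 18.9212

|z| = 18.9212


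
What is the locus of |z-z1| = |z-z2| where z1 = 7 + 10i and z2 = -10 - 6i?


Equal distances means the locus is the perpendicular bisector of z1 and z2.
Midpoint = ((7+(-10))/2, (10+(-6))/2) = (-1.5000, 2.0000)

Perpendicular bisector through (-1.5000, 2.0000)


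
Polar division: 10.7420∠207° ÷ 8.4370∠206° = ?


r = 10.7420 / 8.4370 = 1.2732
theta = 207° - 206° = 1° = 1° (mod 360)

1.2732 cis(1°)


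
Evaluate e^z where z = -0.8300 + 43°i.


e^-0.8300 = 0.4360
cos(43°) = 0.7314
sin(43°) = 0.682
Real = 0.4360*0.7314 = 0.3189
Imag = 0.4360*0.682 = 0.2974

0.3189 + 0.2974i


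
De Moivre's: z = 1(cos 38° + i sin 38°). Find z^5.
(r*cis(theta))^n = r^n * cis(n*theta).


r^5 = 1^5 = 1
n*theta = 5*38° = 190° = 190° (mod 360)
a = 1*cos(190°) = -0.9848
b = 1*sin(190°) = -0.1736

1 cis(190°) = -0.9848 - 0.1736i


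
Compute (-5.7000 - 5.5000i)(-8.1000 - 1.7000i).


Real = -5.7*(-8.1) - (-5.5)*(-1.7) = 46.17 - 9.35 = 36.82
Imag = -5.7*(-1.7) - (8.1)*(-5.5) = 9.69 + 44.55 = 54.24

36.8200 + 54.2400i


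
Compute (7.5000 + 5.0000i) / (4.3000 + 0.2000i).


Conjugate of z2 = 4.3000 - 0.2000i
Numerator: (7.5000 + 5.0000i)(4.3000 - 0.2000i) = 33.2500 + 20.0000i
Denominator: 4.3^2 + 0.2^2 = 18.53
Result = (33.2500 + 20.0000i)/18.53

1.7944 + 1.0793i


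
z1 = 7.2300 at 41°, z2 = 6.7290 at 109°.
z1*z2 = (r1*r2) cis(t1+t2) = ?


r = 7.2300 * 6.7290 = 48.6507
theta = 41° + 109° = 150° = 150° (mod 360)

48.6507 cis(150°)


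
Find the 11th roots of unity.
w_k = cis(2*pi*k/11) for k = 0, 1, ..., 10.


The 11th roots of unity are cis(360k/11°) for k=0..10
Angle step = 360/11 = 32.7273°
Primitive root: cis(32.7273°)
Primitive root = 0.8413 + 0.5406i

11 roots at angles: 0°, 32.7273°, 65.4545°, 98.1818°, 130.9091°, 163.6364°, 196.3636°, 229.0909°, 261.8182°, 294.5455°, 327.2727°


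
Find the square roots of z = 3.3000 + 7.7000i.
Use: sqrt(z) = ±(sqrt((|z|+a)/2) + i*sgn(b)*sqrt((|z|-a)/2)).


|z| = sqrt(10.89+59.29) = 8.3774
sqrt((|z|+a)/2) = sqrt((8.3774+3.3)/2) = sqrt(5.8387) = 2.4163
sqrt((|z|-a)/2) = sqrt((8.3774-3.3)/2) = sqrt(2.5387) = 1.5933

±(2.4163 + 1.5933i) i.e. 2.4163 + 1.5933i and -2.4163 - 1.5933i


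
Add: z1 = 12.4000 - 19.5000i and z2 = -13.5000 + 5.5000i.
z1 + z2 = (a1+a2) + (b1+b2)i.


Real: 12.4 - 13.5 = -1.1
Imag: -19.5 + 5.5 = -14

-1.1000 - 14.0000i


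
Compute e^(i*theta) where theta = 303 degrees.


cos(303°) = 0.5446
sin(303°) = -0.8387

e^(i*303°) = 0.5446 - 0.8387i


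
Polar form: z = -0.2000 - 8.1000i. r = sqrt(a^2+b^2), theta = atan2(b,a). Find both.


r = sqrt(0.04+65.61) = sqrt(65.65) = 8.1025
theta = atan2(-8.1, -0.2) = -91.4144 degrees

r = 8.1025, theta = -91.4144 degrees


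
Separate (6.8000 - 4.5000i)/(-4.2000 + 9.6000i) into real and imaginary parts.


Multiply by conjugate: (6.8000 - 4.5000i)(-4.2000 - 9.6000i) / ((-4.2)^2 + 9.6^2)
Numerator real = 6.8*(-4.2) - (4.5)*9.6 = -71.76
Numerator imag = -4.5*(-4.2) - 6.8*9.6 = -46.38
Denominator = 109.8
Re(z) = -71.76/109.8 = -0.6536
Im(z) = -46.38/109.8 = -0.4224

Re(z) = -0.6536, Im(z) = -0.4224


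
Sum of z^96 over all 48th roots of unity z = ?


The roots are w_k = w^k with w = e^(2*pi*i/48), and (w^k)^96 = (w^96)^k.
So S = 1 + u + u^2 + ... + u^(47) with u = w^96.
96 = 2*48 + 0, so 96 is a multiple of 48 and u = (w^48)^2 = 1.
Every one of the 48 terms equals 1: S = 48

S = 48


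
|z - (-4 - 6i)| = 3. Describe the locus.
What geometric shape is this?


|z - z0| = r is a circle with center z0 and radius r.
Center = (-4, -6), radius = 3

Circle with center (-4, -6) and radius 3


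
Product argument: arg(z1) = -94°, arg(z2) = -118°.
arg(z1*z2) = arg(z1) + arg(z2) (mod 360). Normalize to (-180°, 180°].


arg(z1*z2) = -94° - 118° = -212°
Normalized to (-180°, 180°]: 148°

148°


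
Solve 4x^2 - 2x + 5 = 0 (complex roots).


disc = (-2)^2 - 4*4*5 = 4 - 80 = -76
sqrt(|disc|) = sqrt(76) = 8.7178
Real part = 2/(2*4) = 0.2500
Imag part = 8.7178/(2*4) = 1.0897

0.2500 ± 1.0897i


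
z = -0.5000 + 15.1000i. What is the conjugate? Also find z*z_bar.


z_bar = -0.5000 - 15.1000i
z*z_bar = (-0.5)^2 + 15.1^2 = 0.25 + 228.01 = 228.26

z_bar = -0.5000 - 15.1000i, z*z_bar = 228.26


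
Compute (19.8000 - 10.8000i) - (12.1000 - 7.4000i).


Real: 19.8 - 12.1 = 7.7
Imag: -10.8 + 7.4 = -3.4

7.7000 - 3.4000i


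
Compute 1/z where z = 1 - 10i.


|z|^2 = 1+100 = 101
1/z = (1 + 10i)/101

1/z = 0.0099 + 0.0990i


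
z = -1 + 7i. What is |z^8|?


|z| = sqrt(1+49) = sqrt(50) = 7.0711
|z^8| = |z|^8 = (sqrt(50))^8 = 50^4 = 6250000

|z^8| = 6250000


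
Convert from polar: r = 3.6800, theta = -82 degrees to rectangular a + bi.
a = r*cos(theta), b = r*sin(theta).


a = 3.6800*cos(-82°) = 3.6800*0.139173 = 0.5122
b = 3.6800*sin(-82°) = 3.6800*(-0.99027) = -3.6442

0.5122 - 3.6442i


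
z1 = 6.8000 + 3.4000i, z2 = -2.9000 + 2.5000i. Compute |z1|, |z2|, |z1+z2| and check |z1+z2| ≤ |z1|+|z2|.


|z1| = sqrt(6.8^2 + 3.4^2) = sqrt(57.8) = 7.6026
|z2| = sqrt((-2.9)^2 + 2.5^2) = sqrt(14.66) = 3.8288
z1+z2 = 3.9000 + 5.9000i
|z1+z2| = sqrt(50.02) = 7.0725
|z1|+|z2| = 7.6026 + 3.8288 = 11.4314

|z1+z2| = 7.0725 ≤ |z1|+|z2| = 11.4314 (verified)


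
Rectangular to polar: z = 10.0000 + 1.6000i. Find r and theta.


r = sqrt(100+2.56) = sqrt(102.56) = 10.1272
theta = atan2(1.6, 10) = 9.0903 degrees

r = 10.1272, theta = 9.0903 degrees


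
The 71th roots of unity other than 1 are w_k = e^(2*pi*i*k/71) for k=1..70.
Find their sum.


With w = e^(2*pi*i/71), all 71 of the 71th roots of unity w^0 = 1, w, ..., w^(70) sum to 0: 1 + w + ... + w^(70) = (1 - w^71)/(1 - w) = 0 since w^71 = 1, w ≠ 1.
Removing the root 1: w + w^2 + ... + w^(70) = 0 - 1 = -1

Sum = -1


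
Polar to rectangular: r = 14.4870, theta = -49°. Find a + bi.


a = 14.4870*cos(-49°) = 14.4870*0.65606 = 9.5043
b = 14.4870*sin(-49°) = 14.4870*(-0.75471) = -10.9335

9.5043 - 10.9335i


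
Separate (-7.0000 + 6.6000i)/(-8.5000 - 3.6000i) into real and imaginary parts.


Multiply by conjugate: (-7.0000 + 6.6000i)(-8.5000 + 3.6000i) / ((-8.5)^2 + (-3.6)^2)
Numerator real = -7*(-8.5) + 6.6*(-3.6) = 35.74
Numerator imag = 6.6*(-8.5) - (-7)*(-3.6) = -81.3
Denominator = 85.21
Re(z) = 35.74/85.21 = 0.4194
Im(z) = -81.3/85.21 = -0.9541

Re(z) = 0.4194, Im(z) = -0.9541


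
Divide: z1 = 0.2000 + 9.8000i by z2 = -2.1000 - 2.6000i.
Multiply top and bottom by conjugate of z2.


Conjugate of z2 = -2.1000 + 2.6000i
Numerator: (0.2000 + 9.8000i)(-2.1000 + 2.6000i) = -25.9000 - 20.0600i
Denominator: (-2.1)^2 + (-2.6)^2 = 11.17
Result = (-25.9000 - 20.0600i)/11.17

-2.3187 - 1.7959i


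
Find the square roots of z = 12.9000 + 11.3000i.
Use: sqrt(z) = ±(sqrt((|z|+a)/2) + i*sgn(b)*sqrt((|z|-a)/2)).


|z| = sqrt(166.41+127.69) = 17.1493
sqrt((|z|+a)/2) = sqrt((17.1493+12.9)/2) = sqrt(15.0247) = 3.8762
sqrt((|z|-a)/2) = sqrt((17.1493-12.9)/2) = sqrt(2.1247) = 1.4576

±(3.8762 + 1.4576i) i.e. 3.8762 + 1.4576i and -3.8762 - 1.4576i


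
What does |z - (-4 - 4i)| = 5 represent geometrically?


|z - z0| = r is a circle with center z0 and radius r.
Center = (-4, -4), radius = 5

Circle with center (-4, -4) and radius 5


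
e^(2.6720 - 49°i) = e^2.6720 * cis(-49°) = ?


e^2.6720 = 14.46888
cos(-49°) = 0.656059
sin(-49°) = -0.75471
Real = 14.46888*0.656059 = 9.4924
Imag = 14.46888*(-0.75471) = -10.9198

9.4924 - 10.9198i


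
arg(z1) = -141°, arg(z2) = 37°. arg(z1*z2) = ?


arg(z1*z2) = -141° + 37° = -104°
Normalized to (-180°, 180°]: -104°

-104°


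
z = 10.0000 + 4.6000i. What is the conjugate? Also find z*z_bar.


z_bar = 10.0000 - 4.6000i
z*z_bar = 10^2 + 4.6^2 = 100 + 21.16 = 121.16

z_bar = 10.0000 - 4.6000i, z*z_bar = 121.16


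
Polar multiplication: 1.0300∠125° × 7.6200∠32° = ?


r = 1.0300 * 7.6200 = 7.8486
theta = 125° + 32° = 157° = 157° (mod 360)

7.8486 cis(157°)


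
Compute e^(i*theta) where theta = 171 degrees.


cos(171°) = -0.9877
sin(171°) = 0.1564

e^(i*171°) = -0.9877 + 0.1564i


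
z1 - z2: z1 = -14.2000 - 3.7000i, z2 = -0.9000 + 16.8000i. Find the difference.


Real: -14.2 + 0.9 = -13.3
Imag: -3.7 - 16.8 = -20.5

-13.3000 - 20.5000i


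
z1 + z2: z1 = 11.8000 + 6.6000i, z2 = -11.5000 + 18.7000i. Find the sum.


Real: 11.8 - 11.5 = 0.3
Imag: 6.6 + 18.7 = 25.3

0.3000 + 25.3000i


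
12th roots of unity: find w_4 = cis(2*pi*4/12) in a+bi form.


Angle = 360*4/12 = 120°
a = cos(120°) = -0.5000
b = sin(120°) = 0.8660

-0.5000 + 0.8660i


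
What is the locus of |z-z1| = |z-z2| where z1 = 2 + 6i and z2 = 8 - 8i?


Equal distances means the locus is the perpendicular bisector of z1 and z2.
Midpoint = ((2+8)/2, (6+(-8))/2) = (5.0000, -1.0000)

Perpendicular bisector through (5.0000, -1.0000)


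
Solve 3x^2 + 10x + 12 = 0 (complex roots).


disc = 10^2 - 4*3*12 = 100 - 144 = -44
sqrt(|disc|) = sqrt(44) = 6.6332
Real part = -10/(2*3) = -1.6667
Imag part = 6.6332/(2*3) = 1.1055

-1.6667 ± 1.1055i


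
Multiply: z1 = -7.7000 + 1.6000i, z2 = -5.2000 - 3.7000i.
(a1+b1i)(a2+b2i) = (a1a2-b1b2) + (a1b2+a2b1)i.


Real = -7.7*(-5.2) - 1.6*(-3.7) = 40.04 - (-5.92) = 45.96
Imag = -7.7*(-3.7) - (5.2)*1.6 = 28.49 - (8.32) = 20.17

45.9600 + 20.1700i


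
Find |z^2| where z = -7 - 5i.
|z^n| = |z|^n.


|z| = sqrt(49+25) = sqrt(74) = 8.6023
|z^2| = |z|^2 = (sqrt(74))^2 = 74

|z^2| = 74


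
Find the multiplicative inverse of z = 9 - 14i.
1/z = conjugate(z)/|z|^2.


|z|^2 = 81+196 = 277
1/z = (9 + 14i)/277

1/z = 0.0325 + 0.0505i


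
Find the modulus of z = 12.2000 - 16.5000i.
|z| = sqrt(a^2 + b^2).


|z| = sqrt(12.2^2 + (-16.5)^2) = sqrt(148.84 + 272.25) = sqrt(421.09) = 20.5205

|z| = 20.5205


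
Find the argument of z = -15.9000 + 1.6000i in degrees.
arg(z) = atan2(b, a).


Re = -15.9, Im = 1.6
arg = atan2(1.6, -15.9) = 174.2537 degrees

arg(z) = 174.2537 degrees


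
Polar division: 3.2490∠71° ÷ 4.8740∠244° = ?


r = 3.2490 / 4.8740 = 0.6666
theta = 71° - 244° = -173° = 187° (mod 360)

0.6666 cis(187°)


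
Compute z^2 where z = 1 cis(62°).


r^2 = 1^2 = 1
n*theta = 2*62° = 124° = 124° (mod 360)
a = 1*cos(124°) = -0.5592
b = 1*sin(124°) = 0.8290

1 cis(124°) = -0.5592 + 0.8290i


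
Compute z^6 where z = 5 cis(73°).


r^6 = 5^6 = 15625
n*theta = 6*73° = 438° = 78° (mod 360)
a = 15625*cos(78°) = 3248.6202
b = 15625*sin(78°) = 15283.5563

15625 cis(78°) = 3248.6202 + 15283.5563i


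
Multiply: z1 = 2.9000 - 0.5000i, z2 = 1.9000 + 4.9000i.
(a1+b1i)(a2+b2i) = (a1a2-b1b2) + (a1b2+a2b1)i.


Real = 2.9*1.9 - (-0.5)*4.9 = 5.51 - (-2.45) = 7.96
Imag = 2.9*4.9 + 1.9*(-0.5) = 14.21 - (0.95) = 13.26

7.9600 + 13.2600i


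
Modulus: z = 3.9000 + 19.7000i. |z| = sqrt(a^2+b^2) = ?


|z| = sqrt(3.9^2 + 19.7^2) = sqrt(15.21 + 388.09) = sqrt(403.3) = 20.0823

|z| = 20.0823


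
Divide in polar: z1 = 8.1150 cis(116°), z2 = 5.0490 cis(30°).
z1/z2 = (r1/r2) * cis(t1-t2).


r = 8.1150 / 5.0490 = 1.6072
theta = 116° - 30° = 86° = 86° (mod 360)

1.6072 cis(86°)


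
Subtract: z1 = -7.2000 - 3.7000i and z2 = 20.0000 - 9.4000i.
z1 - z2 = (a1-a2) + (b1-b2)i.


Real: -7.2 - 20 = -27.2
Imag: -3.7 + 9.4 = 5.7

-27.2000 + 5.7000i


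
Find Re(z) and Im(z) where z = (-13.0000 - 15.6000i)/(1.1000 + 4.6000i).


Multiply by conjugate: (-13.0000 - 15.6000i)(1.1000 - 4.6000i) / (1.1^2 + 4.6^2)
Numerator real = -13*1.1 - (15.6)*4.6 = -86.06
Numerator imag = -15.6*1.1 - (-13)*4.6 = 42.64
Denominator = 22.37
Re(z) = -86.06/22.37 = -3.8471
Im(z) = 42.64/22.37 = 1.9061

Re(z) = -3.8471, Im(z) = 1.9061


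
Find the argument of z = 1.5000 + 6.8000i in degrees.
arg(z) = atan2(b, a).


Re = 1.5, Im = 6.8
arg = atan2(6.8, 1.5) = 77.5604 degrees

arg(z) = 77.5604 degrees


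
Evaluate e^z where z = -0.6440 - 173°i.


e^-0.6440 = 0.5252
cos(-173°) = -0.9925
sin(-173°) = -0.1219
Real = 0.5252*(-0.9925) = -0.5213
Imag = 0.5252*(-0.1219) = -0.0640

-0.5213 - 0.0640i


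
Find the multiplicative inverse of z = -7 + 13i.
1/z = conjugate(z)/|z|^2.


|z|^2 = 49+169 = 218
1/z = (-7 - 13i)/218

1/z = -0.0321 - 0.0596i


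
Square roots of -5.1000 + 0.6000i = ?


|z| = sqrt(26.01+0.36) = 5.1352
sqrt((|z|+a)/2) = sqrt((5.1352+(-5.1))/2) = sqrt(0.0176) = 0.1326
sqrt((|z|-a)/2) = sqrt((5.1352-(-5.1))/2) = sqrt(5.1176) = 2.2622

±(0.1326 + 2.2622i) i.e. 0.1326 + 2.2622i and -0.1326 - 2.2622i


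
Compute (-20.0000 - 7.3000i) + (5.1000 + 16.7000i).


Real: -20 + 5.1 = -14.9
Imag: -7.3 + 16.7 = 9.4

-14.9000 + 9.4000i


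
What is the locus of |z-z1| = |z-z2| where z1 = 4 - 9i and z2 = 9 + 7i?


Equal distances means the locus is the perpendicular bisector of z1 and z2.
Midpoint = ((4+9)/2, (-9+7)/2) = (6.5000, -1.0000)

Perpendicular bisector through (6.5000, -1.0000)


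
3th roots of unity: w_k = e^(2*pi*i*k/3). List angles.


The 3th roots of unity are cis(360k/3°) for k=0..2
Angle step = 360/3 = 120°
Primitive root: cis(120°)
Primitive root = -0.5000 + 0.8660i

3 roots at angles: 0°, 120°, 240°


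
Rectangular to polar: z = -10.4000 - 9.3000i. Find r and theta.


r = sqrt(108.16+86.49) = sqrt(194.65) = 13.9517
theta = atan2(-9.3, -10.4) = -138.1959 degrees

r = 13.9517, theta = -138.1959 degrees


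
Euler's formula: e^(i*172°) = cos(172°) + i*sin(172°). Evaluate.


cos(172°) = -0.9903
sin(172°) = 0.1392

e^(i*172°) = -0.9903 + 0.1392i


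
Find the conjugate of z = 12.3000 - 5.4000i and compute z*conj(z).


z_bar = 12.3000 + 5.4000i
z*z_bar = 12.3^2 + (-5.4)^2 = 151.29 + 29.16 = 180.45

z_bar = 12.3000 + 5.4000i, z*z_bar = 180.45


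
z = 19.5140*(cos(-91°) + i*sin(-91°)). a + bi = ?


a = 19.5140*cos(-91°) = 19.5140*(-0.017452) = -0.3406
b = 19.5140*sin(-91°) = 19.5140*(-0.999848) = -19.5110

-0.3406 - 19.5110i


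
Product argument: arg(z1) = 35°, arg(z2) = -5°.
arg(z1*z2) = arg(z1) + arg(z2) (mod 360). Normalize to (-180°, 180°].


arg(z1*z2) = 35° - 5° = 30°
Normalized to (-180°, 180°]: 30°

30°


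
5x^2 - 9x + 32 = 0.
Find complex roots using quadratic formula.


disc = (-9)^2 - 4*5*32 = 81 - 640 = -559
sqrt(|disc|) = sqrt(559) = 23.6432
Real part = 9/(2*5) = 0.9000
Imag part = 23.6432/(2*5) = 2.3643

0.9000 ± 2.3643i


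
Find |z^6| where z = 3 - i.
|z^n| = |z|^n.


|z| = sqrt(9+1) = sqrt(10) = 3.1623
|z^6| = |z|^6 = (sqrt(10))^6 = 10^3 = 1000

|z^6| = 1000


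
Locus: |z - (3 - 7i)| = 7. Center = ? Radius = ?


|z - z0| = r is a circle with center z0 and radius r.
Center = (3, -7), radius = 7

Circle with center (3, -7) and radius 7


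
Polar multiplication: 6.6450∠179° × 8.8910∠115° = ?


r = 6.6450 * 8.8910 = 59.0807
theta = 179° + 115° = 294° = 294° (mod 360)

59.0807 cis(294°)


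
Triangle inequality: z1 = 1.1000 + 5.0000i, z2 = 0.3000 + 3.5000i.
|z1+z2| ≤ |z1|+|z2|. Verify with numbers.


|z1| = sqrt(1.1^2 + 5^2) = sqrt(26.21) = 5.1196
|z2| = sqrt(0.3^2 + 3.5^2) = sqrt(12.34) = 3.5128
z1+z2 = 1.4000 + 8.5000i
|z1+z2| = sqrt(74.21) = 8.6145
|z1|+|z2| = 5.1196 + 3.5128 = 8.6324

|z1+z2| = 8.6145 ≤ |z1|+|z2| = 8.6324 (verified)


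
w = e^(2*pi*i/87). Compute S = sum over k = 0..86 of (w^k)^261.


The roots are w_k = w^k with w = e^(2*pi*i/87), and (w^k)^261 = (w^261)^k.
So S = 1 + u + u^2 + ... + u^(86) with u = w^261.
261 = 3*87 + 0, so 261 is a multiple of 87 and u = (w^87)^3 = 1.
Every one of the 87 terms equals 1: S = 87

S = 87


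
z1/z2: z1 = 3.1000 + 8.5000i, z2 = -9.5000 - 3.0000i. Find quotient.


Conjugate of z2 = -9.5000 + 3.0000i
Numerator: (3.1000 + 8.5000i)(-9.5000 + 3.0000i) = -54.9500 - 71.4500i
Denominator: (-9.5)^2 + (-3)^2 = 99.25
Result = (-54.9500 - 71.4500i)/99.25

-0.5537 - 0.7199i


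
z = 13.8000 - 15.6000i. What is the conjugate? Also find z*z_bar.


z_bar = 13.8000 + 15.6000i
z*z_bar = 13.8^2 + (-15.6)^2 = 190.44 + 243.36 = 433.8

z_bar = 13.8000 + 15.6000i, z*z_bar = 433.8


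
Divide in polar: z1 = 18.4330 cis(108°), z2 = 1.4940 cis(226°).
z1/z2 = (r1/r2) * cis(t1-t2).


r = 18.4330 / 1.4940 = 12.3380
theta = 108° - 226° = -118° = 242° (mod 360)

12.3380 cis(242°)


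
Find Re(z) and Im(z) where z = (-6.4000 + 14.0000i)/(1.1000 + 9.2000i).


Multiply by conjugate: (-6.4000 + 14.0000i)(1.1000 - 9.2000i) / (1.1^2 + 9.2^2)
Numerator real = -6.4*1.1 + 14*9.2 = 121.76
Numerator imag = 14*1.1 - (-6.4)*9.2 = 74.28
Denominator = 85.85
Re(z) = 121.76/85.85 = 1.4183
Im(z) = 74.28/85.85 = 0.8652

Re(z) = 1.4183, Im(z) = 0.8652


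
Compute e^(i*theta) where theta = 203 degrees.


cos(203°) = -0.9205
sin(203°) = -0.3907

e^(i*203°) = -0.9205 - 0.3907i


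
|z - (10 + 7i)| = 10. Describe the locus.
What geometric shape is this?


|z - z0| = r is a circle with center z0 and radius r.
Center = (10, 7), radius = 10

Circle with center (10, 7) and radius 10


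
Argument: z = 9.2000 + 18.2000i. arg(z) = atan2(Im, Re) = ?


Re = 9.2, Im = 18.2
arg = atan2(18.2, 9.2) = 63.1837 degrees

arg(z) = 63.1837 degrees


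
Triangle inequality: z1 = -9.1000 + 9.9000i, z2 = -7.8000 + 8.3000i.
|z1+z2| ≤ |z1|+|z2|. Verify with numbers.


|z1| = sqrt((-9.1)^2 + 9.9^2) = sqrt(180.82) = 13.4469
|z2| = sqrt((-7.8)^2 + 8.3^2) = sqrt(129.73) = 11.3899
z1+z2 = -16.9000 + 18.2000i
|z1+z2| = sqrt(616.85) = 24.8365
|z1|+|z2| = 13.4469 + 11.3899 = 24.8368

|z1+z2| = 24.8365 ≤ |z1|+|z2| = 24.8368 (verified)


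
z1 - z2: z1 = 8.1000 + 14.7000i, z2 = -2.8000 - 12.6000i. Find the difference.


Real: 8.1 + 2.8 = 10.9
Imag: 14.7 + 12.6 = 27.3

10.9000 + 27.3000i


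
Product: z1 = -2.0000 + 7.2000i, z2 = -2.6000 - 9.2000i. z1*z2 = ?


Real = -2*(-2.6) - 7.2*(-9.2) = 5.2 - (-66.24) = 71.44
Imag = -2*(-9.2) - (2.6)*7.2 = 18.4 - (18.72) = -0.32

71.4400 - 0.3200i


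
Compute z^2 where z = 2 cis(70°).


r^2 = 2^2 = 4
n*theta = 2*70° = 140° = 140° (mod 360)
a = 4*cos(140°) = -3.0642
b = 4*sin(140°) = 2.5712

4 cis(140°) = -3.0642 + 2.5712i


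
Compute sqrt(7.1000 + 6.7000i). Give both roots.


|z| = sqrt(50.41+44.89) = 9.7622
sqrt((|z|+a)/2) = sqrt((9.7622+7.1)/2) = sqrt(8.4311) = 2.9036
sqrt((|z|-a)/2) = sqrt((9.7622-7.1)/2) = sqrt(1.3311) = 1.1537

±(2.9036 + 1.1537i) i.e. 2.9036 + 1.1537i and -2.9036 - 1.1537i


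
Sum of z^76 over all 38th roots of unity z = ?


The roots are w_k = w^k with w = e^(2*pi*i/38), and (w^k)^76 = (w^76)^k.
So S = 1 + u + u^2 + ... + u^(37) with u = w^76.
76 = 2*38 + 0, so 76 is a multiple of 38 and u = (w^38)^2 = 1.
Every one of the 38 terms equals 1: S = 38

S = 38


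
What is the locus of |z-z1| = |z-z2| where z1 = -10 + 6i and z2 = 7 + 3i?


Equal distances means the locus is the perpendicular bisector of z1 and z2.
Midpoint = ((-10+7)/2, (6+3)/2) = (-1.5000, 4.5000)

Perpendicular bisector through (-1.5000, 4.5000)


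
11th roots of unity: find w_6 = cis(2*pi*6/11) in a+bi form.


Angle = 360*6/11 = 196.3636°
a = cos(196.3636°) = -0.9595
b = sin(196.3636°) = -0.2817

-0.9595 - 0.2817i


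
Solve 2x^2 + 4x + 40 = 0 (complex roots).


disc = 4^2 - 4*2*40 = 16 - 320 = -304
sqrt(|disc|) = sqrt(304) = 17.4356
Real part = -4/(2*2) = -1.0000
Imag part = 17.4356/(2*2) = 4.3589

-1.0000 ± 4.3589i


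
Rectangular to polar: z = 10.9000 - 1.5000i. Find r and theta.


r = sqrt(118.81+2.25) = sqrt(121.06) = 11.0027
theta = atan2(-1.5, 10.9) = -7.8355 degrees

r = 11.0027, theta = -7.8355 degrees


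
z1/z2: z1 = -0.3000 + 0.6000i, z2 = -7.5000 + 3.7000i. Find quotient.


Conjugate of z2 = -7.5000 - 3.7000i
Numerator: (-0.3000 + 0.6000i)(-7.5000 - 3.7000i) = 4.4700 - 3.3900i
Denominator: (-7.5)^2 + 3.7^2 = 69.94
Result = (4.4700 - 3.3900i)/69.94

0.0639 - 0.0485i


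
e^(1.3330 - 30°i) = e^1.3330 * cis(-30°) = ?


e^1.3330 = 3.7924
cos(-30°) = 0.86603
sin(-30°) = -0.5
Real = 3.7924*0.86603 = 3.2843
Imag = 3.7924*(-0.5) = -1.8962

3.2843 - 1.8962i
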